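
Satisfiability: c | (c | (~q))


Search for a satisfying assignment over {c, q}.
Try c=False, q=False: the formula evaluates to True.
A satisfying assignment exists.

Satisfiable.


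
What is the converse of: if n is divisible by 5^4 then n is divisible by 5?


The converse of (P → Q) is (Q → P). It is not in general equivalent to the original.
Here P = 'n is divisible by 5^4' and Q = 'n is divisible by 5'.

If n is divisible by 5, then n is divisible by 5^4.


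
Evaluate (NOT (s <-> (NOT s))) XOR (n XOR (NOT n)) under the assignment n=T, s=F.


Substitute n=T, s=F:
NOT s = T
s <-> (NOT s) = F <-> T = F
NOT (s <-> (NOT s)) = T
NOT n = F
n XOR (NOT n) = T XOR F = T
(NOT (s <-> (NOT s))) XOR (n XOR (NOT n)) = T XOR T = F

F


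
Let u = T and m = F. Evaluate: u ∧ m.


Conjunction is true only when both operands are true.
Substitute: u=T, m=F.
T ∧ F evaluates to F.

F


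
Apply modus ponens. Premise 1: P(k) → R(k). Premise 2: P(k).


Modus ponens: from (P → Q) and P, infer Q.
P = 'P(k)' is asserted, and P → Q holds, so Q follows.

R(k).


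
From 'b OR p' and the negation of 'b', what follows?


Disjunctive syllogism: from (P ∨ Q) and ¬P, infer Q.
One disjunct, 'b', is ruled out; the other must hold.

p


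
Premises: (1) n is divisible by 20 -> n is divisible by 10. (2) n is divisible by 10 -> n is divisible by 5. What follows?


Hypothetical syllogism: from (P → Q) and (Q → R), infer (P → R).
Chain the two implications through the shared middle term 'n is divisible by 10'.

n is divisible by 20 -> n is divisible by 5


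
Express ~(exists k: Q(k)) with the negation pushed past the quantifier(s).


¬(forall x: φ) = exists x: ¬φ, and ¬(exists x: φ) = forall x: ¬φ.
Apply to the existential statement.

forall k: ~(Q(k))


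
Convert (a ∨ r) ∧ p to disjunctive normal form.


Step 1: Distribute ∧ over ∨: (a ∨ r) ∧ p = (a ∧ p) ∨ (r ∧ p).

(a ∧ p) ∨ (r ∧ p)


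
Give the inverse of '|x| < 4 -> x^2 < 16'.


The inverse of (P → Q) is (¬P → ¬Q). It is equivalent to the converse, not to the original.
Here P = '|x| < 4' and Q = 'x^2 < 16'.

If not (|x| < 4), then not (x^2 < 16).


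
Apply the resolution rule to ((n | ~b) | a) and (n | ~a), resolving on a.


The clauses contain complementary literals a and ~a.
Resolution eliminates this pair and disjoins the remaining literals (merging duplicates).

(~b | n)


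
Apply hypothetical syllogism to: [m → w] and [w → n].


Hypothetical syllogism: from (P → Q) and (Q → R), infer (P → R).
Chain the two implications through the shared middle term 'w'.

m → n


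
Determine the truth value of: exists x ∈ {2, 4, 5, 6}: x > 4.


Evaluate the predicate on each element: 2:False, 4:False, 5:True, 6:True.
Witness x = 5 satisfies the predicate.

True


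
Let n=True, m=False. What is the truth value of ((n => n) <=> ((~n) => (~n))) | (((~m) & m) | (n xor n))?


Substitute n=True, m=False:
n => n = True => True = True
~n = False
~n = False
(~n) => (~n) = False => False = True
(n => n) <=> ((~n) => (~n)) = True <=> True = True
~m = True
(~m) & m = True & False = False
n xor n = True xor True = False
((~m) & m) | (n xor n) = False | False = False
((n => n) <=> ((~n) => (~n))) | (((~m) & m) | (n xor n)) = True | False = True

True


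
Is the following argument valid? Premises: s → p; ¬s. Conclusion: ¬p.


This is denying the antecedent (fallacy). There exist truth assignments where the premises are all true but the conclusion is false.

Invalid.


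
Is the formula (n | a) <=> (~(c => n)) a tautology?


Build the truth table over {a, c, n}:
a | c | n | φ
-------------
False | False | False | True
True | False | False | False
False | True | False | False
True | True | False | True
False | False | True | False
True | False | True | False
False | True | True | False
True | True | True | False
Counterexample at row 2: with a=True, c=False, n=False, the formula is False.

No, it is not a tautology.


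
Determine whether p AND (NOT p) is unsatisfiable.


Truth table over {p}:
p | φ
-----
F | F
T | F
Every row is false.

Yes, it is a contradiction.


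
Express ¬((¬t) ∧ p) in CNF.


Step 1: Apply De Morgan: ¬((¬t) ∧ p) = ¬(¬t) ∨ ¬p.
Step 2: Eliminate any double negations (¬¬X = X).

t ∨ (¬p)


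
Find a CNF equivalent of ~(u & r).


Step 1: Apply De Morgan: ¬(u ∧ r) = ¬u ∨ ¬r.

(~u) | (~r)


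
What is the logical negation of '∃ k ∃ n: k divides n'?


Negation flips each quantifier (∀↔∃) and negates the inner predicate.
¬(∃ k ∃ n: φ) = ∀ k ∀ n: ¬φ.

∀ k ∀ n: ¬(k divides n)


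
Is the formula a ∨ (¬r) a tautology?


Build the truth table over {a, r}:
a | r | φ
---------
F | F | T
T | F | T
F | T | F
T | T | T
Counterexample at row 3: with a=F, r=T, the formula is F.

No, it is not a tautology.


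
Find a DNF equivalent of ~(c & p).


Step 1: Apply De Morgan: ¬(c ∧ p) = ¬c ∨ ¬p.

(~c) | (~p)


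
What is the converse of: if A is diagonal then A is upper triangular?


The converse of (P → Q) is (Q → P). It is not in general equivalent to the original.
Here P = 'A is diagonal' and Q = 'A is upper triangular'.

If A is upper triangular, then A is diagonal.


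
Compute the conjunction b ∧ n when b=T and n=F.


Conjunction is true only when both operands are true.
Substitute: b=T, n=F.
T ∧ F evaluates to F.

F


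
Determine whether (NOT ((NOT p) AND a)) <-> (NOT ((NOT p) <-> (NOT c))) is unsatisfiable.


Truth table over {a, c, p}:
a | c | p | φ
-------------
F | F | F | F
T | F | F | T
F | T | F | T
T | T | F | F
F | F | T | T
T | F | T | T
F | T | T | F
T | T | T | F
Satisfying assignment at row 2: a=T, c=F, p=F gives T.

No, it is not a contradiction.


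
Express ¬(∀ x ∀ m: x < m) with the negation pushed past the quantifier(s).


Negation flips each quantifier (∀↔∃) and negates the inner predicate.
¬(∀ x ∀ m: φ) = ∃ x ∃ m: ¬φ.

∃ x ∃ m: ¬(x < m)


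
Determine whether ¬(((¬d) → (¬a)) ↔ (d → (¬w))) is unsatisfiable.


Truth table over {a, d, w}:
a | d | w | φ
-------------
F | F | F | F
T | F | F | T
F | T | F | F
T | T | F | F
F | F | T | F
T | F | T | T
F | T | T | T
T | T | T | T
Satisfying assignment at row 2: a=T, d=F, w=F gives T.

No, it is not a contradiction.


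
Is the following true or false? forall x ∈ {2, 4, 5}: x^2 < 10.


Evaluate the predicate on each element: 2:True, 4:False, 5:False.
Counterexample x = 4 fails the predicate.

False


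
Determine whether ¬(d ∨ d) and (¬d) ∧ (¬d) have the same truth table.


Compare truth tables:
d | φ | ψ
---------
F | T | T
T | F | F
The columns φ and ψ agree on every row.

Yes, they are logically equivalent.


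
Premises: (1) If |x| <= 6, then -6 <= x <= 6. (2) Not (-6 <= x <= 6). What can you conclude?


Modus tollens: from (P → Q) and ¬Q, infer ¬P.
Q = '-6 <= x <= 6' is denied; since P → Q, P must also fail.

Not (|x| <= 6).


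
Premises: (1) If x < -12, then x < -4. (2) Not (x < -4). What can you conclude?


Modus tollens: from (P → Q) and ¬Q, infer ¬P.
Q = 'x < -4' is denied; since P → Q, P must also fail.

Not (x < -12).


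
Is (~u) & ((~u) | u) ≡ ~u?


Compare truth tables:
u | φ | ψ
---------
False | True | True
True | False | False
The columns φ and ψ agree on every row.

Yes, they are logically equivalent.


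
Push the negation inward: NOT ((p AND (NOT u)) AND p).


De Morgan: the negation of a conjunction is the disjunction of the negations.
Distribute NOT across AND, flipping it to OR, and negate each literal.

((NOT p) OR u) OR (NOT p)


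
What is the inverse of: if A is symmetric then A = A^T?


The inverse of (P → Q) is (¬P → ¬Q). It is equivalent to the converse, not to the original.
Here P = 'A is symmetric' and Q = 'A = A^T'.

If not (A is symmetric), then not (A = A^T).


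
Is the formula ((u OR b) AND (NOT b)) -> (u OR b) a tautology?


Build the truth table over {b, u}:
b | u | φ
---------
F | F | T
T | F | T
F | T | T
T | T | T
Every row evaluates to true.

Yes, it is a tautology.


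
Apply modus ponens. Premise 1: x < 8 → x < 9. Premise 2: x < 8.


Modus ponens: from (P → Q) and P, infer Q.
P = 'x < 8' is asserted, and P → Q holds, so Q follows.

x < 9.


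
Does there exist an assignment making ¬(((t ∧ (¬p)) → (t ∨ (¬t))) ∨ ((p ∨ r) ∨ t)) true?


Check all 8 assignments over {p, r, t}:
p | r | t | φ
-------------
F | F | F | F
T | F | F | F
F | T | F | F
T | T | F | F
F | F | T | F
T | F | T | F
F | T | T | F
T | T | T | F
No assignment makes the formula true.

Unsatisfiable.


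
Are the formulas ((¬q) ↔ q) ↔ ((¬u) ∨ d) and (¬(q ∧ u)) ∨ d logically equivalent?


Compare truth tables:
d | q | u | φ | ψ
-----------------
F | F | F | F | T
T | F | F | F | T
F | T | F | F | T
T | T | F | F | T
F | F | T | T | T
T | F | T | F | T
F | T | T | T | F
T | T | T | F | T
They differ at row 1 (d=F, q=F, u=F): φ=F but ψ=T.

No, they are not logically equivalent.


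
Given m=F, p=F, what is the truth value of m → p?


Implication is false only when antecedent is true and consequent is false.
Substitute: m=F, p=F.
F → F evaluates to T.

T


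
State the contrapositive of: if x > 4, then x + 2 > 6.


The contrapositive of (P → Q) is (¬Q → ¬P); it is logically equivalent to the original.
Here P = 'x > 4' and Q = 'x + 2 > 6'.

If not (x + 2 > 6), then not (x > 4).


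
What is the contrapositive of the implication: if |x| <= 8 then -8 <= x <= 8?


The contrapositive of (P → Q) is (¬Q → ¬P); it is logically equivalent to the original.
Here P = '|x| <= 8' and Q = '-8 <= x <= 8'.

If not (-8 <= x <= 8), then not (|x| <= 8).


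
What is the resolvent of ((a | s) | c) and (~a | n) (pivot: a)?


The clauses contain complementary literals a and ~a.
Resolution eliminates this pair and disjoins the remaining literals (merging duplicates).

((s | c) | n)


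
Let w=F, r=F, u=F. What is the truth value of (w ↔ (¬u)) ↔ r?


Substitute w=F, r=F, u=F:
¬u = T
w ↔ (¬u) = F ↔ T = F
(w ↔ (¬u)) ↔ r = F ↔ F = T

T


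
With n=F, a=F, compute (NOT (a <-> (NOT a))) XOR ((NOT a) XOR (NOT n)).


Substitute n=F, a=F:
NOT a = T
a <-> (NOT a) = F <-> T = F
NOT (a <-> (NOT a)) = T
NOT a = T
NOT n = T
(NOT a) XOR (NOT n) = T XOR T = F
(NOT (a <-> (NOT a))) XOR ((NOT a) XOR (NOT n)) = T XOR F = T

T


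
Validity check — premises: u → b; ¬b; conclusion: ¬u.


This matches the form of modus tollens: the conclusion follows in every model of the premises.

Valid.


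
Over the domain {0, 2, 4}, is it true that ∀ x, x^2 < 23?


Evaluate the predicate on each element: 0:T, 2:T, 4:T.
Every element satisfies the predicate.

T


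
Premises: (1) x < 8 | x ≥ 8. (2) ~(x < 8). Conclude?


Disjunctive syllogism: from (P ∨ Q) and ¬P, infer Q.
One disjunct, 'x < 8', is ruled out; the other must hold.

x ≥ 8


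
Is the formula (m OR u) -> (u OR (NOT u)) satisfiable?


Search for a satisfying assignment over {m, u}.
Try m=F, u=F: the formula evaluates to T.
A satisfying assignment exists.

Satisfiable.


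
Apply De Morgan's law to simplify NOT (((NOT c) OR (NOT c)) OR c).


De Morgan: the negation of a disjunction is the conjunction of the negations.
Distribute NOT across OR, flipping it to AND, and negate each literal.

(c AND c) AND (NOT c)


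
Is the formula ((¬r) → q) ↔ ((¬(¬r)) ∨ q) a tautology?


Build the truth table over {q, r}:
q | r | φ
---------
F | F | T
T | F | T
F | T | T
T | T | T
Every row evaluates to true.

Yes, it is a tautology.


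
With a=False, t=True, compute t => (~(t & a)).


Substitute a=False, t=True:
t & a = True & False = False
~(t & a) = True
t => (~(t & a)) = True => True = True

True


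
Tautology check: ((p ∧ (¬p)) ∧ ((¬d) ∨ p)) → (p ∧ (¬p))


Build the truth table over {d, p}:
d | p | φ
---------
F | F | T
T | F | T
F | T | T
T | T | T
Every row evaluates to true.

Yes, it is a tautology.


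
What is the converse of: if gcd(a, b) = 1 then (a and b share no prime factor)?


The converse of (P → Q) is (Q → P). It is not in general equivalent to the original.
Here P = 'gcd(a, b) = 1' and Q = '(a and b share no prime factor)'.

If (a and b share no prime factor), then gcd(a, b) = 1.


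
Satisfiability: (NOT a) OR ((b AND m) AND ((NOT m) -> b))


Search for a satisfying assignment over {a, b, m}.
Try a=F, b=F, m=F: the formula evaluates to T.
A satisfying assignment exists.

Satisfiable.


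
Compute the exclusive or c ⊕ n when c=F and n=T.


Exclusive or is true when exactly one operand is true.
Substitute: c=F, n=T.
F ⊕ T evaluates to T.

T


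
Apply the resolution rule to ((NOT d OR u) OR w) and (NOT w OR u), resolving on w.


The clauses contain complementary literals w and NOTw.
Resolution eliminates this pair and disjoins the remaining literals (merging duplicates).

(NOT d OR u)


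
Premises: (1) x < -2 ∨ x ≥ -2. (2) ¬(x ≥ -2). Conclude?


Disjunctive syllogism: from (P ∨ Q) and ¬P, infer Q.
One disjunct, 'x ≥ -2', is ruled out; the other must hold.

x < -2


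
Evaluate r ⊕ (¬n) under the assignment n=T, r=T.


Substitute n=T, r=T:
¬n = F
r ⊕ (¬n) = T ⊕ F = T

T


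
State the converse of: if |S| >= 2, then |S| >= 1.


The converse of (P → Q) is (Q → P). It is not in general equivalent to the original.
Here P = '|S| >= 2' and Q = '|S| >= 1'.

If |S| >= 1, then |S| >= 2.


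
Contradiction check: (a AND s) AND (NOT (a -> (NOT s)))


Truth table over {a, s}:
a | s | φ
---------
F | F | F
T | F | F
F | T | F
T | T | T
Satisfying assignment at row 4: a=T, s=T gives T.

No, it is not a contradiction.


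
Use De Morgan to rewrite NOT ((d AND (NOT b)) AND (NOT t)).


De Morgan: the negation of a conjunction is the disjunction of the negations.
Distribute NOT across AND, flipping it to OR, and negate each literal.

((NOT d) OR b) OR t


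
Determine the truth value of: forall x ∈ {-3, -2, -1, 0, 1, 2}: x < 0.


Evaluate the predicate on each element: -3:True, -2:True, -1:True, 0:False, 1:False, 2:False.
Counterexample x = 0 fails the predicate.

False


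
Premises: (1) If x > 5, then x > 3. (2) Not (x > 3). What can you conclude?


Modus tollens: from (P → Q) and ¬Q, infer ¬P.
Q = 'x > 3' is denied; since P → Q, P must also fail.

Not (x > 5).


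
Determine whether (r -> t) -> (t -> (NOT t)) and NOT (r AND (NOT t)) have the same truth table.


Compare truth tables:
r | t | φ | ψ
-------------
F | F | T | T
T | F | T | F
F | T | F | T
T | T | F | T
They differ at row 2 (r=T, t=F): φ=T but ψ=F.

No, they are not logically equivalent.


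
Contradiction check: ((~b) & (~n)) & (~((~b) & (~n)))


Truth table over {b, n}:
b | n | φ
---------
False | False | False
True | False | False
False | True | False
True | True | False
Every row is false.

Yes, it is a contradiction.


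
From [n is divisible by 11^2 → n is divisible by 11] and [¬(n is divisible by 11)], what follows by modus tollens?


Modus tollens: from (P → Q) and ¬Q, infer ¬P.
Q = 'n is divisible by 11' is denied; since P → Q, P must also fail.

Not (n is divisible by 11^2).


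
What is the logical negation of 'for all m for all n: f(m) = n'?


Negation flips each quantifier (∀↔∃) and negates the inner predicate.
¬(for all m for all n: φ) = there exists m there exists n: ¬φ.

there exists m there exists n: NOT(f(m) = n)


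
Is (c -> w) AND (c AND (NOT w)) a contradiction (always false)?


Truth table over {c, w}:
c | w | φ
---------
F | F | F
T | F | F
F | T | F
T | T | F
Every row is false.

Yes, it is a contradiction.


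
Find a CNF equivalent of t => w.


Step 1: Rewrite t → w as ¬t ∨ w.

(~t) | w


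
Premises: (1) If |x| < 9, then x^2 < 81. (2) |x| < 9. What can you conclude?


Modus ponens: from (P → Q) and P, infer Q.
P = '|x| < 9' is asserted, and P → Q holds, so Q follows.

x^2 < 81.


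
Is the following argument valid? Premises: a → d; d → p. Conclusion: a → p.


This matches the form of hypothetical syllogism: the conclusion follows in every model of the premises.

Valid.


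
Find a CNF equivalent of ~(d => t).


Step 1: Rewrite d → t as ¬d ∨ t.
Step 2: Negate: ¬(¬d ∨ t) = d ∧ ¬t (De Morgan + double negation).

d & (~t)


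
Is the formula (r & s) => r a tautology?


Build the truth table over {r, s}:
r | s | φ
---------
False | False | True
True | False | True
False | True | True
True | True | True
Every row evaluates to true.

Yes, it is a tautology.


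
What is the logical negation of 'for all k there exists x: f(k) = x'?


Negation flips each quantifier (∀↔∃) and negates the inner predicate.
¬(for all k there exists x: φ) = there exists k for all x: ¬φ.

there exists k for all x: NOT(f(k) = x)


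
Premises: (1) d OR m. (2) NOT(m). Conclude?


Disjunctive syllogism: from (P ∨ Q) and ¬P, infer Q.
One disjunct, 'm', is ruled out; the other must hold.

d


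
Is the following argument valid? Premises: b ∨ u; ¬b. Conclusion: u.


This matches the form of disjunctive syllogism: the conclusion follows in every model of the premises.

Valid.


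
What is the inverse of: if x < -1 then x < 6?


The inverse of (P → Q) is (¬P → ¬Q). It is equivalent to the converse, not to the original.
Here P = 'x < -1' and Q = 'x < 6'.

If not (x < -1), then not (x < 6).


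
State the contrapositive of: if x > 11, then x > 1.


The contrapositive of (P → Q) is (¬Q → ¬P); it is logically equivalent to the original.
Here P = 'x > 11' and Q = 'x > 1'.

If not (x > 1), then not (x > 11).


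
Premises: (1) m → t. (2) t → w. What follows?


Hypothetical syllogism: from (P → Q) and (Q → R), infer (P → R).
Chain the two implications through the shared middle term 't'.

m → w


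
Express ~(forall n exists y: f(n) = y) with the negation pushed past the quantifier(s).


Negation flips each quantifier (∀↔∃) and negates the inner predicate.
¬(forall n exists y: φ) = exists n forall y: ¬φ.

exists n forall y: ~(f(n) = y)


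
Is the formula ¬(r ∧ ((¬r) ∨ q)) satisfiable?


Search for a satisfying assignment over {q, r}.
Try q=F, r=F: the formula evaluates to T.
A satisfying assignment exists.

Satisfiable.


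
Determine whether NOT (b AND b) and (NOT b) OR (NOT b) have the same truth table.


Compare truth tables:
b | φ | ψ
---------
F | T | T
T | F | F
The columns φ and ψ agree on every row.

Yes, they are logically equivalent.


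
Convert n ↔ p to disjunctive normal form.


Step 1: n ↔ p is true exactly when both agree: (n ∧ p) ∨ (¬n ∧ ¬p).

(n ∧ p) ∨ ((¬n) ∧ (¬p))


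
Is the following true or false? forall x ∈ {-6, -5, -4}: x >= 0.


Evaluate the predicate on each element: -6:False, -5:False, -4:False.
Counterexample x = -6 fails the predicate.

False


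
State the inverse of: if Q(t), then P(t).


The inverse of (P → Q) is (¬P → ¬Q). It is equivalent to the converse, not to the original.
Here P = 'Q(t)' and Q = 'P(t)'.

If not (Q(t)), then not (P(t)).


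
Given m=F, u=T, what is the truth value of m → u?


Implication is false only when antecedent is true and consequent is false.
Substitute: m=F, u=T.
F → T evaluates to T.

T


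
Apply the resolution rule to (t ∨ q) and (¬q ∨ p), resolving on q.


The clauses contain complementary literals q and ¬q.
Resolution eliminates this pair and disjoins the remaining literals (merging duplicates).

(t ∨ p)


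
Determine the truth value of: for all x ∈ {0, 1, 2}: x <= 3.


Evaluate the predicate on each element: 0:T, 1:T, 2:T.
Every element satisfies the predicate.

T


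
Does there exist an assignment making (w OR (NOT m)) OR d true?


Search for a satisfying assignment over {d, m, w}.
Try d=F, m=F, w=F: the formula evaluates to T.
A satisfying assignment exists.

Satisfiable.


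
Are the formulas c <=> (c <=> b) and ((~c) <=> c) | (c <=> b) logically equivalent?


Compare truth tables:
b | c | φ | ψ
-------------
False | False | False | True
True | False | True | False
False | True | False | False
True | True | True | True
They differ at row 1 (b=False, c=False): φ=False but ψ=True.

No, they are not logically equivalent.


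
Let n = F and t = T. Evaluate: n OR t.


Disjunction is false only when both operands are false.
Substitute: n=F, t=T.
F OR T evaluates to T.

T


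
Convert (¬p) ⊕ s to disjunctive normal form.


Step 1: (¬p) ⊕ s is true exactly when they disagree: ((¬p) ∧ ¬s) ∨ (¬(¬p) ∧ s).
Step 2: Eliminate any double negations (¬¬X = X).

((¬p) ∧ (¬s)) ∨ (p ∧ s)


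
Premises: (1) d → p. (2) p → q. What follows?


Hypothetical syllogism: from (P → Q) and (Q → R), infer (P → R).
Chain the two implications through the shared middle term 'p'.

d → q


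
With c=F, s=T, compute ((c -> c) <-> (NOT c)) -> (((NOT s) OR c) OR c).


Substitute c=F, s=T:
c -> c = F -> F = T
NOT c = T
(c -> c) <-> (NOT c) = T <-> T = T
NOT s = F
(NOT s) OR c = F OR F = F
((NOT s) OR c) OR c = F OR F = F
((c -> c) <-> (NOT c)) -> (((NOT s) OR c) OR c) = T -> F = F

F


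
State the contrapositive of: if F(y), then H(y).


The contrapositive of (P → Q) is (¬Q → ¬P); it is logically equivalent to the original.
Here P = 'F(y)' and Q = 'H(y)'.

If not (H(y)), then not (F(y)).


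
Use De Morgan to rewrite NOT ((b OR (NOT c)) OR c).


De Morgan: the negation of a disjunction is the conjunction of the negations.
Distribute NOT across OR, flipping it to AND, and negate each literal.

((NOT b) AND c) AND (NOT c)


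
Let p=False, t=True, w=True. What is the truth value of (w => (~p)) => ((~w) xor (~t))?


Substitute p=False, t=True, w=True:
~p = True
w => (~p) = True => True = True
~w = False
~t = False
(~w) xor (~t) = False xor False = False
(w => (~p)) => ((~w) xor (~t)) = True => False = False

False


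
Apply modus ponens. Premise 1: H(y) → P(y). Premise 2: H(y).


Modus ponens: from (P → Q) and P, infer Q.
P = 'H(y)' is asserted, and P → Q holds, so Q follows.

P(y).


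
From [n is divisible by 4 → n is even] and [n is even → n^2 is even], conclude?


Hypothetical syllogism: from (P → Q) and (Q → R), infer (P → R).
Chain the two implications through the shared middle term 'n is even'.

n is divisible by 4 → n^2 is even


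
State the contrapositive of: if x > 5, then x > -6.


The contrapositive of (P → Q) is (¬Q → ¬P); it is logically equivalent to the original.
Here P = 'x > 5' and Q = 'x > -6'.

If not (x > -6), then not (x > 5).


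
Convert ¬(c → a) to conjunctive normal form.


Step 1: Rewrite c → a as ¬c ∨ a.
Step 2: Negate: ¬(¬c ∨ a) = c ∧ ¬a (De Morgan + double negation).

c ∧ (¬a)


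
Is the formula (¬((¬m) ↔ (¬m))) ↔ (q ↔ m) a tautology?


Build the truth table over {m, q}:
m | q | φ
---------
F | F | F
T | F | T
F | T | T
T | T | F
Counterexample at row 1: with m=F, q=F, the formula is F.

No, it is not a tautology.


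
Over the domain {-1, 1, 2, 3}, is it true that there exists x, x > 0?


Evaluate the predicate on each element: -1:F, 1:T, 2:T, 3:T.
Witness x = 1 satisfies the predicate.

T


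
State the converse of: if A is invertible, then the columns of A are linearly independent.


The converse of (P → Q) is (Q → P). It is not in general equivalent to the original.
Here P = 'A is invertible' and Q = 'the columns of A are linearly independent'.

If the columns of A are linearly independent, then A is invertible.


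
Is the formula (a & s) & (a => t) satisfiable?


Search for a satisfying assignment over {a, s, t}.
Try a=True, s=True, t=True: the formula evaluates to True.
A satisfying assignment exists.

Satisfiable.


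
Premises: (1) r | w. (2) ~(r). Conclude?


Disjunctive syllogism: from (P ∨ Q) and ¬P, infer Q.
One disjunct, 'r', is ruled out; the other must hold.

w


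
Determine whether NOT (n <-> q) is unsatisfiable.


Truth table over {n, q}:
n | q | φ
---------
F | F | F
T | F | T
F | T | T
T | T | F
Satisfying assignment at row 2: n=T, q=F gives T.

No, it is not a contradiction.


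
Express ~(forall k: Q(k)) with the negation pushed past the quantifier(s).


¬(forall x: φ) = exists x: ¬φ, and ¬(exists x: φ) = forall x: ¬φ.
Apply to the universal statement.

exists k: ~(Q(k))


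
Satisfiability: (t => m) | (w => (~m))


Search for a satisfying assignment over {m, t, w}.
Try m=False, t=False, w=False: the formula evaluates to True.
A satisfying assignment exists.

Satisfiable.


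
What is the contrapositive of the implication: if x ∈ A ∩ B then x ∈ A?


The contrapositive of (P → Q) is (¬Q → ¬P); it is logically equivalent to the original.
Here P = 'x ∈ A ∩ B' and Q = 'x ∈ A'.

If not (x ∈ A), then not (x ∈ A ∩ B).


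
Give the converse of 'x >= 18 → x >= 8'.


The converse of (P → Q) is (Q → P). It is not in general equivalent to the original.
Here P = 'x >= 18' and Q = 'x >= 8'.

If x >= 8, then x >= 18.


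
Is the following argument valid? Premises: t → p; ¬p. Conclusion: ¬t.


This matches the form of modus tollens: the conclusion follows in every model of the premises.

Valid.


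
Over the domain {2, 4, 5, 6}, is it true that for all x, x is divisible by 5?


Evaluate the predicate on each element: 2:F, 4:F, 5:T, 6:F.
Counterexample x = 2 fails the predicate.

F


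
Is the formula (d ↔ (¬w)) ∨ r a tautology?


Build the truth table over {d, r, w}:
d | r | w | φ
-------------
F | F | F | F
T | F | F | T
F | T | F | T
T | T | F | T
F | F | T | T
T | F | T | F
F | T | T | T
T | T | T | T
Counterexample at row 1: with d=F, r=F, w=F, the formula is F.

No, it is not a tautology.


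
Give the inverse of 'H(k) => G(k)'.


The inverse of (P → Q) is (¬P → ¬Q). It is equivalent to the converse, not to the original.
Here P = 'H(k)' and Q = 'G(k)'.

If not (H(k)), then not (G(k)).


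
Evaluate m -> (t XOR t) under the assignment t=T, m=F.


Substitute t=T, m=F:
t XOR t = T XOR T = F
m -> (t XOR t) = F -> F = T

T


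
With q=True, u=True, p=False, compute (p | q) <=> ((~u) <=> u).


Substitute q=True, u=True, p=False:
p | q = False | True = True
~u = False
(~u) <=> u = False <=> True = False
(p | q) <=> ((~u) <=> u) = True <=> False = False

False


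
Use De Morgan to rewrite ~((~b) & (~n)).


De Morgan: the negation of a conjunction is the disjunction of the negations.
Distribute ~ across &, flipping it to |, and negate each literal.

b | n


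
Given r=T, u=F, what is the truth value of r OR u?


Disjunction is false only when both operands are false.
Substitute: r=T, u=F.
T OR F evaluates to T.

T


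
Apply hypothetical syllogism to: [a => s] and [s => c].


Hypothetical syllogism: from (P → Q) and (Q → R), infer (P → R).
Chain the two implications through the shared middle term 's'.

a => c


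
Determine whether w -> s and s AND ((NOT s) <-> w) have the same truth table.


Compare truth tables:
s | w | φ | ψ
-------------
F | F | T | F
T | F | T | T
F | T | F | F
T | T | T | F
They differ at row 1 (s=F, w=F): φ=T but ψ=F.

No, they are not logically equivalent.


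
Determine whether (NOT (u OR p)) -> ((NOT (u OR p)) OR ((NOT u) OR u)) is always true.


Build the truth table over {p, u}:
p | u | φ
---------
F | F | T
T | F | T
F | T | T
T | T | T
Every row evaluates to true.

Yes, it is a tautology.


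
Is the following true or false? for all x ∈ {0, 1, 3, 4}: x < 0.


Evaluate the predicate on each element: 0:F, 1:F, 3:F, 4:F.
Counterexample x = 0 fails the predicate.

F


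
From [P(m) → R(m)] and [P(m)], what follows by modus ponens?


Modus ponens: from (P → Q) and P, infer Q.
P = 'P(m)' is asserted, and P → Q holds, so Q follows.

R(m).


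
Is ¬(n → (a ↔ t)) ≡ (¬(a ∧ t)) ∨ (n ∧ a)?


Compare truth tables:
a | n | t | φ | ψ
-----------------
F | F | F | F | T
T | F | F | F | T
F | T | F | F | T
T | T | F | T | T
F | F | T | F | T
T | F | T | F | F
F | T | T | T | T
T | T | T | F | T
They differ at row 1 (a=F, n=F, t=F): φ=F but ψ=T.

No, they are not logically equivalent.


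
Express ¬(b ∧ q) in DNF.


Step 1: Apply De Morgan: ¬(b ∧ q) = ¬b ∨ ¬q.

(¬b) ∨ (¬q)


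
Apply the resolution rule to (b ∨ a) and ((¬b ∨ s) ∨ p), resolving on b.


The clauses contain complementary literals b and ¬b.
Resolution eliminates this pair and disjoins the remaining literals (merging duplicates).

((a ∨ s) ∨ p)


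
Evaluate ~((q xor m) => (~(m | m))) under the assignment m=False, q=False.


Substitute m=False, q=False:
q xor m = False xor False = False
m | m = False | False = False
~(m | m) = True
(q xor m) => (~(m | m)) = False => True = True
~((q xor m) => (~(m | m))) = False

False


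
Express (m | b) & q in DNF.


Step 1: Distribute ∧ over ∨: (m ∨ b) ∧ q = (m ∧ q) ∨ (b ∧ q).

(m & q) | (b & q)


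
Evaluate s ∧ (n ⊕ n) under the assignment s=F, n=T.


Substitute s=F, n=T:
n ⊕ n = T ⊕ T = F
s ∧ (n ⊕ n) = F ∧ F = F

F


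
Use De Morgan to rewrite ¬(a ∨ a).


De Morgan: the negation of a disjunction is the conjunction of the negations.
Distribute ¬ across ∨, flipping it to ∧, and negate each literal.

(¬a) ∧ (¬a)


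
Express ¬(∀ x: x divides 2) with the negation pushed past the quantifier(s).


¬(∀ x: φ) = ∃ x: ¬φ, and ¬(∃ x: φ) = ∀ x: ¬φ.
Apply to the universal statement.

∃ x: ¬(x divides 2)


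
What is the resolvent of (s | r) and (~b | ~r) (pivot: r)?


The clauses contain complementary literals r and ~r.
Resolution eliminates this pair and disjoins the remaining literals (merging duplicates).

(s | ~b)


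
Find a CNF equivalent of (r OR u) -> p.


Step 1: Rewrite as ¬(r ∨ u) ∨ p = (¬r ∧ ¬u) ∨ p.
Step 2: Distribute ∨ over ∧.

((NOT r) OR p) AND ((NOT u) OR p)


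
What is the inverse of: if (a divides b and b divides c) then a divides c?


The inverse of (P → Q) is (¬P → ¬Q). It is equivalent to the converse, not to the original.
Here P = '(a divides b and b divides c)' and Q = 'a divides c'.

If not ((a divides b and b divides c)), then not (a divides c).


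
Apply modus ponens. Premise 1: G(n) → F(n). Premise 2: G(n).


Modus ponens: from (P → Q) and P, infer Q.
P = 'G(n)' is asserted, and P → Q holds, so Q follows.

F(n).


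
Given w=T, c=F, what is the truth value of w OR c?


Disjunction is false only when both operands are false.
Substitute: w=T, c=F.
T OR F evaluates to T.

T


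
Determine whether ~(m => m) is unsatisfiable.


Truth table over {m}:
m | φ
-----
False | False
True | False
Every row is false.

Yes, it is a contradiction.


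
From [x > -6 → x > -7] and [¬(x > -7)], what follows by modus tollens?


Modus tollens: from (P → Q) and ¬Q, infer ¬P.
Q = 'x > -7' is denied; since P → Q, P must also fail.

Not (x > -6).


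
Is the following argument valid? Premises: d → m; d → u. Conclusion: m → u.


This is (no valid rule). There exist truth assignments where the premises are all true but the conclusion is false.

Invalid.


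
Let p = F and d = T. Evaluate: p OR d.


Disjunction is false only when both operands are false.
Substitute: p=F, d=T.
F OR T evaluates to T.

T


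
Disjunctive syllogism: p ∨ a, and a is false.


Disjunctive syllogism: from (P ∨ Q) and ¬P, infer Q.
One disjunct, 'a', is ruled out; the other must hold.

p


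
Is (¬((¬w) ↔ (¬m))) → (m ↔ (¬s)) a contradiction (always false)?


Truth table over {m, s, w}:
m | s | w | φ
-------------
F | F | F | T
T | F | F | T
F | T | F | T
T | T | F | F
F | F | T | F
T | F | T | T
F | T | T | T
T | T | T | T
Satisfying assignment at row 1: m=F, s=F, w=F gives T.

No, it is not a contradiction.


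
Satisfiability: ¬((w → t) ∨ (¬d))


Search for a satisfying assignment over {d, t, w}.
Try d=T, t=F, w=T: the formula evaluates to T.
A satisfying assignment exists.

Satisfiable.


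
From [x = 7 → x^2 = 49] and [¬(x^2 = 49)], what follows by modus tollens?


Modus tollens: from (P → Q) and ¬Q, infer ¬P.
Q = 'x^2 = 49' is denied; since P → Q, P must also fail.

Not (x = 7).


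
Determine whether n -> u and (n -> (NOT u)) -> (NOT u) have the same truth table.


Compare truth tables:
n | u | φ | ψ
-------------
F | F | T | T
T | F | F | T
F | T | T | F
T | T | T | T
They differ at row 2 (n=T, u=F): φ=F but ψ=T.

No, they are not logically equivalent.


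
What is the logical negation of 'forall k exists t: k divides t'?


Negation flips each quantifier (∀↔∃) and negates the inner predicate.
¬(forall k exists t: φ) = exists k forall t: ¬φ.

exists k forall t: ~(k divides t)


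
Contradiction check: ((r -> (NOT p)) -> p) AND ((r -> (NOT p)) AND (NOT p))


Truth table over {p, r}:
p | r | φ
---------
F | F | F
T | F | F
F | T | F
T | T | F
Every row is false.

Yes, it is a contradiction.


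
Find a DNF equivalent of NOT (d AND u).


Step 1: Apply De Morgan: ¬(d ∧ u) = ¬d ∨ ¬u.

(NOT d) OR (NOT u)


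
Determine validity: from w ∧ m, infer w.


This matches the form of conjunction elimination: the conclusion follows in every model of the premises.

Valid.


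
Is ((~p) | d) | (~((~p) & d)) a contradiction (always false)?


Truth table over {d, p}:
d | p | φ
---------
False | False | True
True | False | True
False | True | True
True | True | True
Satisfying assignment at row 1: d=False, p=False gives True.

No, it is not a contradiction.


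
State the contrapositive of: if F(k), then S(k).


The contrapositive of (P → Q) is (¬Q → ¬P); it is logically equivalent to the original.
Here P = 'F(k)' and Q = 'S(k)'.

If not (S(k)), then not (F(k)).


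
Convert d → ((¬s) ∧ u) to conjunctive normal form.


Step 1: Rewrite d → ((¬s) ∧ u) as ¬d ∨ ((¬s) ∧ u).
Step 2: Distribute ∨ over ∧.

((¬d) ∨ (¬s)) ∧ ((¬d) ∨ u)


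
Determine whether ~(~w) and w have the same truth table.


Compare truth tables:
w | φ | ψ
---------
False | False | False
True | True | True
The columns φ and ψ agree on every row.

Yes, they are logically equivalent.


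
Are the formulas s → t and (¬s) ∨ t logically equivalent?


Compare truth tables:
s | t | φ | ψ
-------------
F | F | T | T
T | F | F | F
F | T | T | T
T | T | T | T
The columns φ and ψ agree on every row.

Yes, they are logically equivalent.


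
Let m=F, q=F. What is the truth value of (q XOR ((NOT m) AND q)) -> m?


Substitute m=F, q=F:
NOT m = T
(NOT m) AND q = T AND F = F
q XOR ((NOT m) AND q) = F XOR F = F
(q XOR ((NOT m) AND q)) -> m = F -> F = T

T


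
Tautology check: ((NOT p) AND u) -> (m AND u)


Build the truth table over {m, p, u}:
m | p | u | φ
-------------
F | F | F | T
T | F | F | T
F | T | F | T
T | T | F | T
F | F | T | F
T | F | T | T
F | T | T | T
T | T | T | T
Counterexample at row 5: with m=F, p=F, u=T, the formula is F.

No, it is not a tautology.


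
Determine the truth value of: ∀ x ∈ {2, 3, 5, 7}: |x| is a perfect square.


Evaluate the predicate on each element: 2:F, 3:F, 5:F, 7:F.
Counterexample x = 2 fails the predicate.

F


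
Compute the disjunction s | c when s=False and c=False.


Disjunction is false only when both operands are false.
Substitute: s=False, c=False.
False | False evaluates to False.

False


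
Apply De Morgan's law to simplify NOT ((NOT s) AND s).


De Morgan: the negation of a conjunction is the disjunction of the negations.
Distribute NOT across AND, flipping it to OR, and negate each literal.

s OR (NOT s)


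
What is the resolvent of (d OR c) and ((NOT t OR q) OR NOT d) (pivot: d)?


The clauses contain complementary literals d and NOTd.
Resolution eliminates this pair and disjoins the remaining literals (merging duplicates).

((c OR NOT t) OR q)


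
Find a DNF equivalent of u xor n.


Step 1: u ⊕ n is true exactly when they disagree: (u ∧ ¬n) ∨ (¬u ∧ n).

(u & (~n)) | ((~u) & n)


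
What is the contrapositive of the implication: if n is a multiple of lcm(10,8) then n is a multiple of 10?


The contrapositive of (P → Q) is (¬Q → ¬P); it is logically equivalent to the original.
Here P = 'n is a multiple of lcm(10,8)' and Q = 'n is a multiple of 10'.

If not (n is a multiple of 10), then not (n is a multiple of lcm(10,8)).


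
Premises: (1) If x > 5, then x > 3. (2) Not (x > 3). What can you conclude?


Modus tollens: from (P → Q) and ¬Q, infer ¬P.
Q = 'x > 3' is denied; since P → Q, P must also fail.

Not (x > 5).


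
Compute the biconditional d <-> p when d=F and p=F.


Biconditional is true when both operands have the same truth value.
Substitute: d=F, p=F.
F <-> F evaluates to T.

T


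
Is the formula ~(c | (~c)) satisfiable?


Check all 2 assignments over {c}:
c | φ
-----
False | False
True | False
No assignment makes the formula true.

Unsatisfiable.


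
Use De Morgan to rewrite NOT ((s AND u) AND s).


De Morgan: the negation of a conjunction is the disjunction of the negations.
Distribute NOT across AND, flipping it to OR, and negate each literal.

((NOT s) OR (NOT u)) OR (NOT s)


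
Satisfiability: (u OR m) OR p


Search for a satisfying assignment over {m, p, u}.
Try m=T, p=F, u=F: the formula evaluates to T.
A satisfying assignment exists.

Satisfiable.


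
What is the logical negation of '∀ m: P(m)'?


¬(∀ x: φ) = ∃ x: ¬φ, and ¬(∃ x: φ) = ∀ x: ¬φ.
Apply to the universal statement.

∃ m: ¬(P(m))


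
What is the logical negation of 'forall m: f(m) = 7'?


¬(forall x: φ) = exists x: ¬φ, and ¬(exists x: φ) = forall x: ¬φ.
Apply to the universal statement.

exists m: ~(f(m) = 7)


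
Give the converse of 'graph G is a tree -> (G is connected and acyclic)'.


The converse of (P → Q) is (Q → P). It is not in general equivalent to the original.
Here P = 'graph G is a tree' and Q = '(G is connected and acyclic)'.

If (G is connected and acyclic), then graph G is a tree.


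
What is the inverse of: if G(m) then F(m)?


The inverse of (P → Q) is (¬P → ¬Q). It is equivalent to the converse, not to the original.
Here P = 'G(m)' and Q = 'F(m)'.

If not (G(m)), then not (F(m)).


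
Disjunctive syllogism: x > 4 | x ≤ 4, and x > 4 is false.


Disjunctive syllogism: from (P ∨ Q) and ¬P, infer Q.
One disjunct, 'x > 4', is ruled out; the other must hold.

x ≤ 4


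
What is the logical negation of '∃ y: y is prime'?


¬(∀ x: φ) = ∃ x: ¬φ, and ¬(∃ x: φ) = ∀ x: ¬φ.
Apply to the existential statement.

∀ y: ¬(y is prime)


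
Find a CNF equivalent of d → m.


Step 1: Rewrite d → m as ¬d ∨ m.

(¬d) ∨ m


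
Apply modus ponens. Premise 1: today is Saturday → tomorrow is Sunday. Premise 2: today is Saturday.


Modus ponens: from (P → Q) and P, infer Q.
P = 'today is Saturday' is asserted, and P → Q holds, so Q follows.

tomorrow is Sunday.


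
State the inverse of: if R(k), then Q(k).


The inverse of (P → Q) is (¬P → ¬Q). It is equivalent to the converse, not to the original.
Here P = 'R(k)' and Q = 'Q(k)'.

If not (R(k)), then not (Q(k)).
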